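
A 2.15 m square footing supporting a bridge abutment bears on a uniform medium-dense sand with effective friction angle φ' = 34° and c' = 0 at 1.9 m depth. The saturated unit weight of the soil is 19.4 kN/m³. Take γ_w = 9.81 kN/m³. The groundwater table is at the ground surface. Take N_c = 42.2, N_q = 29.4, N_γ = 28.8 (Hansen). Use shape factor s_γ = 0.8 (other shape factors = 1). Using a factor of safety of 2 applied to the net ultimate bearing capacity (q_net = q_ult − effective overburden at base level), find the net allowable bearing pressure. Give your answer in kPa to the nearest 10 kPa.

q_all(net) ≈ 380 kPa

γ' = 19.4 − 9.81 = 9.59 kN/m³ (submerged throughout). q = 9.59 × 1.9 = 18.221 kPa; the same γ' applies in the ½γBN_γ term.
q·N_q = 18.221 × 29.4 = 535.7 kPa
0.5·γ·B·N_γ·s_γ = 0.5 × 9.59 × 2.15 × 28.8 × 0.8 = 237.53 kPa
q_ult = 535.7 + 237.53 = 773.22 kPa.
Net ultimate: q_net = 773.22 − 18.221 = 755 kPa.
q_all(net) = 755 / 2 = 377.5 kPa.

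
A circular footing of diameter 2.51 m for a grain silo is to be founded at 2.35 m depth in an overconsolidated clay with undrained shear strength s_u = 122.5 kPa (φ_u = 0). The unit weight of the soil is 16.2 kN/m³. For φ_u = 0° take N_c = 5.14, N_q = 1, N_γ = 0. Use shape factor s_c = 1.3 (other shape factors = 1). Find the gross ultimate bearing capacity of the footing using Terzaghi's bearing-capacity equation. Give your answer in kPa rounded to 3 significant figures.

Effective surcharge at the founding depth q = γ·D_f = 16.2 × 2.35 = 38.07 kPa.
q_ult = c·N_c·s_c + q·N_q
     = 122.5 × 5.14 × 1.3 + 38.07 × 1
     = 818.54 + 38.07 = 856.62 kPa.

q_ult ≈ 857 kPa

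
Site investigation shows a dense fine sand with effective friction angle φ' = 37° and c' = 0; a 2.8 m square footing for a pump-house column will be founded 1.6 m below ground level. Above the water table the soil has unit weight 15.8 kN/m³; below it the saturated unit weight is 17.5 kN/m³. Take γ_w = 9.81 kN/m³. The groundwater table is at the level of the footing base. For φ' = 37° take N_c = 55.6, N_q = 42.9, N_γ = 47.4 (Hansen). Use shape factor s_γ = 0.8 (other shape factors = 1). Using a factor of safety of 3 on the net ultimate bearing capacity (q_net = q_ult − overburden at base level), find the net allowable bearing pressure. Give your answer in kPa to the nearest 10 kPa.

Effective surcharge at the founding depth q = γ·D_f = 15.8 × 1.6 = 25.28 kPa.
The water table coincides with the base, so in the self-weight term γ → γ' = 7.69 kN/m³.
q_ult = q·N_q + 0.5·γ·B·N_γ·s_γ
     = 25.28 × 42.9 + 0.5 × 7.69 × 2.8 × 47.4 × 0.8
     = 1084.5 + 408.25 = 1492.8 kPa.
q_net = 1492.8 − 25.28 = 1467.5 kPa.
q_all(net) = 1467.5 / 3 = 489.16 kPa.

q_all(net) ≈ 490 kPa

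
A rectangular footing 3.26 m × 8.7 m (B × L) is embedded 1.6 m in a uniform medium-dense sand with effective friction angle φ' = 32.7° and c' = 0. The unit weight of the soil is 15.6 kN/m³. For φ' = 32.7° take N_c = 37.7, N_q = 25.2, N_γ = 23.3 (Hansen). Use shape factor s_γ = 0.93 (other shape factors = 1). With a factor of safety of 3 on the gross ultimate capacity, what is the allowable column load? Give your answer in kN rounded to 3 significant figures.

P_all ≈ 11200 kN

Overburden at base level: q = 15.6 × 1.6 = 24.96 kPa.
Surcharge term q·N_q = 24.96 × 25.2 = 628.99 kPa; self-weight term 0.5·γ·B·N_γ·s_γ = 0.5 × 15.6 × 3.26 × 23.3 × 0.93 = 551 kPa.
q_ult = 628.99 + 551 = 1180 kPa.
Gross allowable pressure q_all = 1180 / 3 = 393.33 kPa.
Footing area = 28.362 m², so allowable column load = 393.33 × 28.362 = 11156 kN.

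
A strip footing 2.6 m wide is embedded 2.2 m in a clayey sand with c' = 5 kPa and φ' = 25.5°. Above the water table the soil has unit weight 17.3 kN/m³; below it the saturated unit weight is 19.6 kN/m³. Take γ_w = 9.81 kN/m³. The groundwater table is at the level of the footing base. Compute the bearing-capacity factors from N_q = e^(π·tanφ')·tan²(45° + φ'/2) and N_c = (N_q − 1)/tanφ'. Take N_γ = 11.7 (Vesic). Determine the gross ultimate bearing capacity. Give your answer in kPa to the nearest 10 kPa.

q_ult ≈ 680 kPa

tan25.5° = 0.477, so N_q = e^(π×0.477)·tan²(57.75°) = 4.475 × 2.512 = 11.24.
N_c = (11.24 − 1)/tan25.5° = 21.47.
Overburden at base level: q = 17.3 × 2.2 = 38.06 kPa.
Below the base the soil is submerged, so the ½γBN_γ term uses γ' = 19.6 − 9.81 = 9.79 kN/m³.
Cohesion term c·N_c = 5 × 21.469 = 107.35 kPa; surcharge term q·N_q = 38.06 × 11.24 = 427.81 kPa; self-weight term 0.5·γ·B·N_γ = 0.5 × 9.79 × 2.6 × 11.7 = 148.91 kPa.
q_ult = 107.35 + 427.81 + 148.91 = 684.06 kPa.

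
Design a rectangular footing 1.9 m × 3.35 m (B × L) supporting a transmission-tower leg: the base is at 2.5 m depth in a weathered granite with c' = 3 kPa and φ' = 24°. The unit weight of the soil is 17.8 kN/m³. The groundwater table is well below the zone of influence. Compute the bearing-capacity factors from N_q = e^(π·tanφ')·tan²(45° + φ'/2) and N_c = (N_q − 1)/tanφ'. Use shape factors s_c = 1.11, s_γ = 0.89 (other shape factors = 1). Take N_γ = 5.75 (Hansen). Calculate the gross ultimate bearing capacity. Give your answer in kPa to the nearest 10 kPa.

tan24° = 0.4452, so N_q = e^(π×0.4452)·tan²(57°) = 4.05 × 2.371 = 9.6.
N_c = (9.6 − 1)/tan24° = 19.32.
Overburden at base level: q = 17.8 × 2.5 = 44.5 kPa.
Cohesion term c·N_c·s_c = 3 × 19.324 × 1.11 = 64.347 kPa; surcharge term q·N_q = 44.5 × 9.6034 = 427.35 kPa; self-weight term 0.5·γ·B·N_γ·s_γ = 0.5 × 17.8 × 1.9 × 5.75 × 0.89 = 86.537 kPa.
q_ult = 64.347 + 427.35 + 86.537 = 578.24 kPa.

q_ult ≈ 580 kPa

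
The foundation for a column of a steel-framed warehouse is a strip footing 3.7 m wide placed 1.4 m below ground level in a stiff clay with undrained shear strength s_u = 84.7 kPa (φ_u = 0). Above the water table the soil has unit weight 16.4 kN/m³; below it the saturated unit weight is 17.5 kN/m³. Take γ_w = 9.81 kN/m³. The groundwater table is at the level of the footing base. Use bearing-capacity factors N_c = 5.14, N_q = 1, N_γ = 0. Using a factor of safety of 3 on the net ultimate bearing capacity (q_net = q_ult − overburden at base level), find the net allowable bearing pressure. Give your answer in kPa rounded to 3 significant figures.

Effective surcharge at the founding depth q = γ·D_f = 16.4 × 1.4 = 22.96 kPa.
q_ult = c·N_c + q·N_q
     = 84.7 × 5.14 + 22.96 × 1
     = 435.36 + 22.96 = 458.32 kPa.
q_net = 458.32 − 22.96 = 435.36 kPa.
q_all(net) = 435.36 / 3 = 145.12 kPa.

q_all(net) ≈ 145 kPa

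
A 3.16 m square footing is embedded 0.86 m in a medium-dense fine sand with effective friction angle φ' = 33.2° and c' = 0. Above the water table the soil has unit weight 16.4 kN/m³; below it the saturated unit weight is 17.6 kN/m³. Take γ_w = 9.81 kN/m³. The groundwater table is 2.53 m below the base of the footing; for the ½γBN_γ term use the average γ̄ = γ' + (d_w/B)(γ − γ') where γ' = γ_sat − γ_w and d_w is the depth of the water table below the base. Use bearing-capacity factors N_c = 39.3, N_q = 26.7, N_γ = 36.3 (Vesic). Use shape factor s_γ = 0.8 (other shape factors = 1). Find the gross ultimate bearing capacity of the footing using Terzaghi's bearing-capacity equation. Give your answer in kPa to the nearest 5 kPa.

q_ult ≈ 1050 kPa

Effective surcharge at the founding depth q = γ·D_f = 16.4 × 0.86 = 14.104 kPa.
With d_w = 2.53 m < B, γ̄ = 7.79 + (2.53/3.16) × (16.4 − 7.79) = 14.683 kN/m³.
q_ult = q·N_q + 0.5·γ·B·N_γ·s_γ
     = 14.104 × 26.7 + 0.5 × 14.683 × 3.16 × 36.3 × 0.8
     = 376.58 + 673.72 = 1050.3 kPa.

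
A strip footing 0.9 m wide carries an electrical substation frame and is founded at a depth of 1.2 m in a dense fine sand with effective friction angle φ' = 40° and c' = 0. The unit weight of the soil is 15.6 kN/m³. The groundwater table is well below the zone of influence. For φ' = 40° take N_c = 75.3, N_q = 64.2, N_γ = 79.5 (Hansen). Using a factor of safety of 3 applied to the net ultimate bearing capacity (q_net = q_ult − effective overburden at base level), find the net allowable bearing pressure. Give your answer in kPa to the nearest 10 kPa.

q_all(net) ≈ 580 kPa

Overburden at base level: q = 15.6 × 1.2 = 18.72 kPa.
Surcharge term q·N_q = 18.72 × 64.2 = 1201.8 kPa; self-weight term 0.5·γ·B·N_γ = 0.5 × 15.6 × 0.9 × 79.5 = 558.09 kPa.
q_ult = 1201.8 + 558.09 = 1759.9 kPa.
Net ultimate: q_net = 1759.9 − 18.72 = 1741.2 kPa.
q_all(net) = 1741.2 / 3 = 580.4 kPa.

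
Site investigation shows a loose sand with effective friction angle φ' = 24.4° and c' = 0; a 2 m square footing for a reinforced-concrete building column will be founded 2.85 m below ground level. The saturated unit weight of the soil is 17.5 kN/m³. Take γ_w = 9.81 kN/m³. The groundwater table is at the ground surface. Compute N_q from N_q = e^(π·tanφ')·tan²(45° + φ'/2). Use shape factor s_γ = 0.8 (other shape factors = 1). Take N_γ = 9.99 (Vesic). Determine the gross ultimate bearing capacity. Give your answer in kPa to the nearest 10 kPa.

tan24.4° = 0.4536, so N_q = e^(π×0.4536)·tan²(57.2°) = 4.158 × 2.408 = 10.01.
With the water table at the surface the whole profile is submerged: γ' = 17.5 − 9.81 = 7.69 kN/m³, so q = γ'·D_f = 21.916 kPa; the same γ' applies in the ½γBN_γ term.
q_ult = q·N_q + 0.5·γ·B·N_γ·s_γ
     = 21.916 × 10.012 + 0.5 × 7.69 × 2 × 9.99 × 0.8
     = 219.43 + 61.458 = 280.89 kPa.

q_ult ≈ 280 kPa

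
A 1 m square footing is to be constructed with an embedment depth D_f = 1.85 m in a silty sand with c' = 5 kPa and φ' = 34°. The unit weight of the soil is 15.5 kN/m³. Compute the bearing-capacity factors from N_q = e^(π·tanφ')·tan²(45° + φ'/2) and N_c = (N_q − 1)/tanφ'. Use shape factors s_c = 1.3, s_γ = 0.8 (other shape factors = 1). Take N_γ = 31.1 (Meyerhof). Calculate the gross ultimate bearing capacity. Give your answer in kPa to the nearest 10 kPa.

q_ult ≈ 1310 kPa

tan34° = 0.6745, so N_q = e^(π×0.6745)·tan²(62°) = 8.323 × 3.537 = 29.44.
N_c = (29.44 − 1)/tan34° = 42.16.
Overburden at base level: q = 15.5 × 1.85 = 28.675 kPa.
Cohesion term c·N_c·s_c = 5 × 42.164 × 1.3 = 274.06 kPa; surcharge term q·N_q = 28.675 × 29.44 = 844.19 kPa; self-weight term 0.5·γ·B·N_γ·s_γ = 0.5 × 15.5 × 1 × 31.1 × 0.8 = 192.82 kPa.
q_ult = 274.06 + 844.19 + 192.82 = 1311.1 kPa.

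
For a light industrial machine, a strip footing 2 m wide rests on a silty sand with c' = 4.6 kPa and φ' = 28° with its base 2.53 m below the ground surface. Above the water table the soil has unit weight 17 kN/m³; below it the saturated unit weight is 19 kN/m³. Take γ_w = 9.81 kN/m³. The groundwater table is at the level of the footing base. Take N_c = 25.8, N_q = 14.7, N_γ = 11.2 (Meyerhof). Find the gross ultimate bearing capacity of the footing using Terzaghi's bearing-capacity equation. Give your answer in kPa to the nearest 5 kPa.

q_ult ≈ 855 kPa

Overburden at base level: q = 17 × 2.53 = 43.01 kPa.
Below the base the soil is submerged, so the ½γBN_γ term uses γ' = 19 − 9.81 = 9.19 kN/m³.
Cohesion term c·N_c = 4.6 × 25.8 = 118.68 kPa; surcharge term q·N_q = 43.01 × 14.7 = 632.25 kPa; self-weight term 0.5·γ·B·N_γ = 0.5 × 9.19 × 2 × 11.2 = 102.93 kPa.
q_ult = 118.68 + 632.25 + 102.93 = 853.85 kPa.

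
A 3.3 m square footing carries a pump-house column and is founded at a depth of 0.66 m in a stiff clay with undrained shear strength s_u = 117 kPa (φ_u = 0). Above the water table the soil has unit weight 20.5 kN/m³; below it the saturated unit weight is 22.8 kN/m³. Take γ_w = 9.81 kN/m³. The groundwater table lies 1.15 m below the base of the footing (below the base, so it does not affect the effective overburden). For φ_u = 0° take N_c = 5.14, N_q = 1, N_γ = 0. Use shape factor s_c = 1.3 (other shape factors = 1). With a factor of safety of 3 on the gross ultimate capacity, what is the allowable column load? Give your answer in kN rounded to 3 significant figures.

Overburden at base level: q = 20.5 × 0.66 = 13.53 kPa.
Cohesion term c·N_c·s_c = 117 × 5.14 × 1.3 = 781.79 kPa; surcharge term q·N_q = 13.53 × 1 = 13.53 kPa.
q_ult = 781.79 + 13.53 = 795.32 kPa.
Gross allowable pressure q_all = 795.32 / 3 = 265.11 kPa.
Footing area = 10.89 m², so allowable column load = 265.11 × 10.89 = 2887 kN.

P_all ≈ 2890 kN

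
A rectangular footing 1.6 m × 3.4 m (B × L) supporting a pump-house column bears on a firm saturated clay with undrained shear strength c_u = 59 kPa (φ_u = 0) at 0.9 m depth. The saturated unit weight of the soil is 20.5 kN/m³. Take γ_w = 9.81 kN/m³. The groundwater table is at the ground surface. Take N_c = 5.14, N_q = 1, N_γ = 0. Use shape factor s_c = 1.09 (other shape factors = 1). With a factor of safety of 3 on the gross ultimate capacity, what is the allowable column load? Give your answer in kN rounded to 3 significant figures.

P_all ≈ 617 kN

With the water table at the surface the whole profile is submerged: γ' = 20.5 − 9.81 = 10.69 kN/m³, so q = γ'·D_f = 9.621 kPa.
q_ult = c·N_c·s_c + q·N_q
     = 59 × 5.14 × 1.09 + 9.621 × 1
     = 330.55 + 9.621 = 340.17 kPa.
Gross allowable pressure q_all = 340.17 / 3 = 113.39 kPa.
Footing area = 5.44 m², so allowable column load = 113.39 × 5.44 = 616.85 kN.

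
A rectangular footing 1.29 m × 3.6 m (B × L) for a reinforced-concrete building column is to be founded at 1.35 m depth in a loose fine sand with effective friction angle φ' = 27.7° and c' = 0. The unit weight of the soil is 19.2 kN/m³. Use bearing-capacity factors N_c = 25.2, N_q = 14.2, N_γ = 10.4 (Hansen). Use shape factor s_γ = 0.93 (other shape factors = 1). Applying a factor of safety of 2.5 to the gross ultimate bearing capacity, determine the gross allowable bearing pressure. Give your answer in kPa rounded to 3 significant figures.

q_all ≈ 195 kPa

Effective surcharge at the founding depth q = γ·D_f = 19.2 × 1.35 = 25.92 kPa.
q_ult = q·N_q + 0.5·γ·B·N_γ·s_γ
     = 25.92 × 14.2 + 0.5 × 19.2 × 1.29 × 10.4 × 0.93
     = 368.06 + 119.78 = 487.84 kPa.
q_all = q_ult / FS = 487.84 / 2.5 = 195.14 kPa.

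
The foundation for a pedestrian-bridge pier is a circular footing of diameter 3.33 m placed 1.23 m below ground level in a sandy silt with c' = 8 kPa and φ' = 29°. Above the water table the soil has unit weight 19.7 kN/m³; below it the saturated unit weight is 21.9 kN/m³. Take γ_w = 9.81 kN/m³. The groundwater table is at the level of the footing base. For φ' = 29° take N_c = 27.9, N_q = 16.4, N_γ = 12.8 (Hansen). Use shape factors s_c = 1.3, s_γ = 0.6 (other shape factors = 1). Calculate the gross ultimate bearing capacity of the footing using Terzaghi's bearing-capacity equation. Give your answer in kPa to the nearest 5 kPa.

Effective surcharge at the founding depth q = γ·D_f = 19.7 × 1.23 = 24.231 kPa.
The water table coincides with the base, so in the self-weight term γ → γ' = 12.09 kN/m³.
q_ult = c·N_c·s_c + q·N_q + 0.5·γ·B·N_γ·s_γ
     = 8 × 27.9 × 1.3 + 24.231 × 16.4 + 0.5 × 12.09 × 3.33 × 12.8 × 0.6
     = 290.16 + 397.39 + 154.6 = 842.15 kPa.

q_ult ≈ 840 kPa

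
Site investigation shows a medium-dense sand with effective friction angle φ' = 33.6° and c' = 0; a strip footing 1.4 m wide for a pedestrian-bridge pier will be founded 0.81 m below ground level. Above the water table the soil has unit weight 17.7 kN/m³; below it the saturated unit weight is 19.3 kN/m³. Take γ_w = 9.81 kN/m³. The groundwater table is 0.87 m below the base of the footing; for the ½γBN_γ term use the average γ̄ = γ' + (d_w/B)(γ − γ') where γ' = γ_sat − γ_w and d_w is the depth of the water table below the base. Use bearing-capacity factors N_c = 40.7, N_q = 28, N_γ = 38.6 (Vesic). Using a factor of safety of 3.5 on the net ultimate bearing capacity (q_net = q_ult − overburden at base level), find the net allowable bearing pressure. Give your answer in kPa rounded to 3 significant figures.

Overburden at base level: q = 17.7 × 0.81 = 14.337 kPa.
The water table is 0.87 m below the base (< B = 1.4 m), so the ½γBN_γ term uses γ̄ = γ' + (d_w/B)(γ − γ') = 9.49 + (0.87/1.4)(17.7 − 9.49) = 14.592 kN/m³.
Surcharge term q·N_q = 14.337 × 28 = 401.44 kPa; self-weight term 0.5·γ·B·N_γ = 0.5 × 14.592 × 1.4 × 38.6 = 394.27 kPa.
q_ult = 401.44 + 394.27 = 795.71 kPa.
q_net = 795.71 − 14.337 = 781.37 kPa.
q_all(net) = 781.37 / 3.5 = 223.25 kPa.

q_all(net) ≈ 223 kPa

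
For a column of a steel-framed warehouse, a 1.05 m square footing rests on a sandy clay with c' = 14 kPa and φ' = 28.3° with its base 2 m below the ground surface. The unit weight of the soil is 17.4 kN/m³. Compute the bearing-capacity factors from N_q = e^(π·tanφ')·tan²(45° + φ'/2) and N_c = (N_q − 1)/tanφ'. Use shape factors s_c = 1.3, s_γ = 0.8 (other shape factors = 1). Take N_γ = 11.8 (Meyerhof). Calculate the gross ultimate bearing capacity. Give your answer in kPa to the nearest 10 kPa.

q_ult ≈ 1100 kPa

tan28.3° = 0.5384, so N_q = e^(π×0.5384)·tan²(59.15°) = 5.428 × 2.803 = 15.21.
N_c = (15.21 − 1)/tan28.3° = 26.4.
q = γ·D_f = 17.4 × 2 = 34.8 kPa.
c·N_c·s_c = 14 × 26.399 × 1.3 = 480.46 kPa
q·N_q = 34.8 × 15.214 = 529.46 kPa
0.5·γ·B·N_γ·s_γ = 0.5 × 17.4 × 1.05 × 11.8 × 0.8 = 86.234 kPa
q_ult = 480.46 + 529.46 + 86.234 = 1096.1 kPa.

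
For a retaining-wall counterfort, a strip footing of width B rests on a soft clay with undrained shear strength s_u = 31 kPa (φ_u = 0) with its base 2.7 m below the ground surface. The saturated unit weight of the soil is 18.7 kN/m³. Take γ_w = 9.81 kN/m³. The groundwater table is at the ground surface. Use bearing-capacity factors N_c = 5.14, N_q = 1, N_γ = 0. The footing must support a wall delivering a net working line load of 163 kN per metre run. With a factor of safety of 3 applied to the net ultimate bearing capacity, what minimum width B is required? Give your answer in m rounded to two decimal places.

B = 3.07 m

γ' = 18.7 − 9.81 = 8.89 kN/m³ (submerged throughout). q = 8.89 × 2.7 = 24.003 kPa.
c·N_c = 31 × 5.14 = 159.34 kPa
q·N_q = 24.003 × 1 = 24.003 kPa
q_ult = 159.34 + 24.003 = 183.34 kPa.
For φ = 0 the ½γBN_γ term vanishes, so q_ult is independent of B. q_net = 183.34 − 24.003 = 159.34 kPa; q_all(net) = 159.34/3 = 53.113 kPa.
Required width B = w / q_all(net) = 163 / 53.113 = 3.069 m.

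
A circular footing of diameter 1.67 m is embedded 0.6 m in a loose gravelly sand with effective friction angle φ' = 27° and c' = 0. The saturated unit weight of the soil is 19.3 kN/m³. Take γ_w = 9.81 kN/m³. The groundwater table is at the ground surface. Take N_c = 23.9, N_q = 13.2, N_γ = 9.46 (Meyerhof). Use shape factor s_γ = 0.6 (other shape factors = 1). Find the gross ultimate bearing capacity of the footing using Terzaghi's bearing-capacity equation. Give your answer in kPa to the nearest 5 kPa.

With the water table at the surface the whole profile is submerged: γ' = 19.3 − 9.81 = 9.49 kN/m³, so q = γ'·D_f = 5.694 kPa; the same γ' applies in the ½γBN_γ term.
q_ult = q·N_q + 0.5·γ·B·N_γ·s_γ
     = 5.694 × 13.2 + 0.5 × 9.49 × 1.67 × 9.46 × 0.6
     = 75.161 + 44.977 = 120.14 kPa.

q_ult ≈ 120 kPa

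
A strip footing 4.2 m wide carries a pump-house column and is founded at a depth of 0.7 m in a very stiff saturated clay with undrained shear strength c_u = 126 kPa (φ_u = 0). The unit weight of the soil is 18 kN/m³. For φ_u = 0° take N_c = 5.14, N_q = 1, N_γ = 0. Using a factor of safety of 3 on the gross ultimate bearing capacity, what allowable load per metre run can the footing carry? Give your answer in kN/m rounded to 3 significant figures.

q = γ·D_f = 18 × 0.7 = 12.6 kPa.
c·N_c = 126 × 5.14 = 647.64 kPa
q·N_q = 12.6 × 1 = 12.6 kPa
q_ult = 647.64 + 12.6 = 660.24 kPa.
Gross allowable pressure q_all = 660.24 / 3 = 220.08 kPa.
Allowable wall load = q_all × B = 220.08 × 4.2 = 924.34 kN per metre run.

≈ 924 kN/m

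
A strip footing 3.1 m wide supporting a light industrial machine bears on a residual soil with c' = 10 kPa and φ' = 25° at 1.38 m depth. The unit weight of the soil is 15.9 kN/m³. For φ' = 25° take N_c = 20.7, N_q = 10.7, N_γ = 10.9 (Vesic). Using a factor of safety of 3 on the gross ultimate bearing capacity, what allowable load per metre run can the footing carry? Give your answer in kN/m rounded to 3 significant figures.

≈ 734 kN/m

Overburden at base level: q = 15.9 × 1.38 = 21.942 kPa.
Cohesion term c·N_c = 10 × 20.7 = 207 kPa; surcharge term q·N_q = 21.942 × 10.7 = 234.78 kPa; self-weight term 0.5·γ·B·N_γ = 0.5 × 15.9 × 3.1 × 10.9 = 268.63 kPa.
q_ult = 207 + 234.78 + 268.63 = 710.41 kPa.
Gross allowable pressure q_all = 710.41 / 3 = 236.8 kPa.
Allowable wall load = q_all × B = 236.8 × 3.1 = 734.09 kN per metre run.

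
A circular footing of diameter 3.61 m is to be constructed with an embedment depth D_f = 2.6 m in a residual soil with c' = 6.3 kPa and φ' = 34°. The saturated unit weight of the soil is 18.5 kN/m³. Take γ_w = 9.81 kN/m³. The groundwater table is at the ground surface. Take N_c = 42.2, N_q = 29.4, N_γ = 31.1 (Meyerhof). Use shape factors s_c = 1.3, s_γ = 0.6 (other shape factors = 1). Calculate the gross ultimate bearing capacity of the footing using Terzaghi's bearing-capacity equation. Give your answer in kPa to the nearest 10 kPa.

γ' = 18.5 − 9.81 = 8.69 kN/m³ (submerged throughout). q = 8.69 × 2.6 = 22.594 kPa; the same γ' applies in the ½γBN_γ term.
c·N_c·s_c = 6.3 × 42.2 × 1.3 = 345.62 kPa
q·N_q = 22.594 × 29.4 = 664.26 kPa
0.5·γ·B·N_γ·s_γ = 0.5 × 8.69 × 3.61 × 31.1 × 0.6 = 292.69 kPa
q_ult = 345.62 + 664.26 + 292.69 = 1302.6 kPa.

q_ult ≈ 1300 kPa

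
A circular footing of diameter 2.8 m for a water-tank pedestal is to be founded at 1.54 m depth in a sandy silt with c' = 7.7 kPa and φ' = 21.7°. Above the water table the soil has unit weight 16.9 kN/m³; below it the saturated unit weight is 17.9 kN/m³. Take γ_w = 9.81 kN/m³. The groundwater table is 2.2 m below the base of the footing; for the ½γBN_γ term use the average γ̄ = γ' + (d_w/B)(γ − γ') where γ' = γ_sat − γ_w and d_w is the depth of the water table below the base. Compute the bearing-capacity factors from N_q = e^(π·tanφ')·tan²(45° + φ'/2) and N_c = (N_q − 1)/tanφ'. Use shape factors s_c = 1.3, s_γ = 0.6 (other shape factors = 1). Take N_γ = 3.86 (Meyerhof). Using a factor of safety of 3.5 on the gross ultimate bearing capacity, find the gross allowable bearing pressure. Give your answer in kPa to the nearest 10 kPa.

q_all ≈ 120 kPa

N_q = e^(π·tan21.7°)·tan²(55.85°) = 7.59; N_c = (N_q − 1)/tanφ' = 16.55.
Effective surcharge at the founding depth q = γ·D_f = 16.9 × 1.54 = 26.026 kPa.
With d_w = 2.2 m < B, γ̄ = 8.09 + (2.2/2.8) × (16.9 − 8.09) = 15.012 kN/m³.
q_ult = c·N_c·s_c + q·N_q + 0.5·γ·B·N_γ·s_γ
     = 7.7 × 16.553 × 1.3 + 26.026 × 7.5871 + 0.5 × 15.012 × 2.8 × 3.86 × 0.6
     = 165.69 + 197.46 + 48.675 = 411.83 kPa.
q_all = 411.83 / 3.5 = 117.67 kPa.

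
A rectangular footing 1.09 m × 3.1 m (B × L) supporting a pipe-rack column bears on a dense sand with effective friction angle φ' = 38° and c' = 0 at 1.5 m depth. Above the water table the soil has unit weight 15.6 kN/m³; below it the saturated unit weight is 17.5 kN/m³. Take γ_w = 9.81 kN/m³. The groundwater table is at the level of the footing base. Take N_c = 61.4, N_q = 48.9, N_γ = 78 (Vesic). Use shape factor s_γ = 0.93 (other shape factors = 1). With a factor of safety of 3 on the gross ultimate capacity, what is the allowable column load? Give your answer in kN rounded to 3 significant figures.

P_all ≈ 1630 kN

Overburden at base level: q = 15.6 × 1.5 = 23.4 kPa.
Below the base the soil is submerged, so the ½γBN_γ term uses γ' = 17.5 − 9.81 = 7.69 kN/m³.
Surcharge term q·N_q = 23.4 × 48.9 = 1144.3 kPa; self-weight term 0.5·γ·B·N_γ·s_γ = 0.5 × 7.69 × 1.09 × 78 × 0.93 = 304.02 kPa.
q_ult = 1144.3 + 304.02 = 1448.3 kPa.
Gross allowable pressure q_all = 1448.3 / 3 = 482.76 kPa.
Footing area = 3.379 m², so allowable column load = 482.76 × 3.379 = 1631.2 kN.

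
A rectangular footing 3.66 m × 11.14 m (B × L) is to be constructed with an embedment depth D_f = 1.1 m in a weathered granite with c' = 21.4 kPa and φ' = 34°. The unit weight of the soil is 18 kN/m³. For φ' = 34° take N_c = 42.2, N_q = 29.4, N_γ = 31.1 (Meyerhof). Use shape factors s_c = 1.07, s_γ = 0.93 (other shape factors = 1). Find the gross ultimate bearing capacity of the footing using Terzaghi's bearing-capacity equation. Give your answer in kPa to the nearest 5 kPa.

Overburden at base level: q = 18 × 1.1 = 19.8 kPa.
Cohesion term c·N_c·s_c = 21.4 × 42.2 × 1.07 = 966.3 kPa; surcharge term q·N_q = 19.8 × 29.4 = 582.12 kPa; self-weight term 0.5·γ·B·N_γ·s_γ = 0.5 × 18 × 3.66 × 31.1 × 0.93 = 952.72 kPa.
q_ult = 966.3 + 582.12 + 952.72 = 2501.1 kPa.

q_ult ≈ 2500 kPa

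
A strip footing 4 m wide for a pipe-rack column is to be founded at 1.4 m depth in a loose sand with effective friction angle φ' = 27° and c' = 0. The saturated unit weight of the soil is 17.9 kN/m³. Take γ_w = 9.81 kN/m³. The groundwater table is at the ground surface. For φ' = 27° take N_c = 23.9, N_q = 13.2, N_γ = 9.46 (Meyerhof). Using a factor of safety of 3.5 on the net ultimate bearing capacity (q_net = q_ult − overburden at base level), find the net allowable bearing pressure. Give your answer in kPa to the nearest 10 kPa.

q_all(net) ≈ 80 kPa

γ' = 17.9 − 9.81 = 8.09 kN/m³ (submerged throughout). q = 8.09 × 1.4 = 11.326 kPa; the same γ' applies in the ½γBN_γ term.
q·N_q = 11.326 × 13.2 = 149.5 kPa
0.5·γ·B·N_γ = 0.5 × 8.09 × 4 × 9.46 = 153.06 kPa
q_ult = 149.5 + 153.06 = 302.57 kPa.
q_net = 302.57 − 11.326 = 291.24 kPa.
q_all(net) = 291.24 / 3.5 = 83.211 kPa.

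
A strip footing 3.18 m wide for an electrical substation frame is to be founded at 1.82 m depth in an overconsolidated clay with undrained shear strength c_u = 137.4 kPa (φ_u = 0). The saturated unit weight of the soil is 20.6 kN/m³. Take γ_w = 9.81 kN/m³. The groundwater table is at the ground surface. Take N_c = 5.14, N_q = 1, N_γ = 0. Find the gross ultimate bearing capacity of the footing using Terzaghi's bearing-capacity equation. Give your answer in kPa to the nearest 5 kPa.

q_ult ≈ 725 kPa

γ' = 20.6 − 9.81 = 10.79 kN/m³ (submerged throughout). q = 10.79 × 1.82 = 19.638 kPa.
c·N_c = 137.4 × 5.14 = 706.24 kPa
q·N_q = 19.638 × 1 = 19.638 kPa
q_ult = 706.24 + 19.638 = 725.87 kPa.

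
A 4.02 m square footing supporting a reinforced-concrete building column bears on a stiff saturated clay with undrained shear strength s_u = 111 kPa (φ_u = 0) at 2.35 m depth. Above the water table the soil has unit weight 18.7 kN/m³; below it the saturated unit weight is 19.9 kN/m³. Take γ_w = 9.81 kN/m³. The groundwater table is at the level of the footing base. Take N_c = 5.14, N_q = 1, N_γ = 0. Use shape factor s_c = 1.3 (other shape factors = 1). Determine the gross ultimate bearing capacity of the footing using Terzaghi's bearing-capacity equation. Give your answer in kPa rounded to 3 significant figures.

q = γ·D_f = 18.7 × 2.35 = 43.945 kPa.
c·N_c·s_c = 111 × 5.14 × 1.3 = 741.7 kPa
q·N_q = 43.945 × 1 = 43.945 kPa
q_ult = 741.7 + 43.945 = 785.65 kPa.

q_ult ≈ 786 kPa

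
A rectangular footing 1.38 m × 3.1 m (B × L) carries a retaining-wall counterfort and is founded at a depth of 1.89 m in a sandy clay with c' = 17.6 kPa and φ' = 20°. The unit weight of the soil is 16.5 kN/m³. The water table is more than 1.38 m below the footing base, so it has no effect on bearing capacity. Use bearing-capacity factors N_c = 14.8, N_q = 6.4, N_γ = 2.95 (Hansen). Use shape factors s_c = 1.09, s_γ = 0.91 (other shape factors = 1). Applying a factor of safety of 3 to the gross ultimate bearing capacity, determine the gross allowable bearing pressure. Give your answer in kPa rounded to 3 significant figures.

Overburden at base level: q = 16.5 × 1.89 = 31.185 kPa.
Cohesion term c·N_c·s_c = 17.6 × 14.8 × 1.09 = 283.92 kPa; surcharge term q·N_q = 31.185 × 6.4 = 199.58 kPa; self-weight term 0.5·γ·B·N_γ·s_γ = 0.5 × 16.5 × 1.38 × 2.95 × 0.91 = 30.563 kPa.
q_ult = 283.92 + 199.58 + 30.563 = 514.07 kPa.
q_all = q_ult / FS = 514.07 / 3 = 171.36 kPa.

q_all ≈ 171 kPa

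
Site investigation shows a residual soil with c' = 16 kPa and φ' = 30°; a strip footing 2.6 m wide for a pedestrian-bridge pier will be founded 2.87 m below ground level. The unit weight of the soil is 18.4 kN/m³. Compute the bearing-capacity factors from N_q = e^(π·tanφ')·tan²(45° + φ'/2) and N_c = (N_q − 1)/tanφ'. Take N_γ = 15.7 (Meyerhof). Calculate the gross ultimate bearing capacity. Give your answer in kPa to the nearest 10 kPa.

q_ult ≈ 1830 kPa

tan30° = 0.5774, so N_q = e^(π×0.5774)·tan²(60°) = 6.134 × 3.0 = 18.4.
N_c = (18.4 − 1)/tan30° = 30.14.
Effective surcharge at the founding depth q = γ·D_f = 18.4 × 2.87 = 52.808 kPa.
q_ult = c·N_c + q·N_q + 0.5·γ·B·N_γ
     = 16 × 30.14 + 52.808 × 18.401 + 0.5 × 18.4 × 2.6 × 15.7
     = 482.23 + 971.73 + 375.54 = 1829.5 kPa.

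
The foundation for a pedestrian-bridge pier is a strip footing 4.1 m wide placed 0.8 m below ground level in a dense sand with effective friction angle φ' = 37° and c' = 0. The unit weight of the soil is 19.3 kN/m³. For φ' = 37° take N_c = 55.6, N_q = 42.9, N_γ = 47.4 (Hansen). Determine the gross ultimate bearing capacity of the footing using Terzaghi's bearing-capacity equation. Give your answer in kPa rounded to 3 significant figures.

q_ult ≈ 2540 kPa

q = γ·D_f = 19.3 × 0.8 = 15.44 kPa.
q·N_q = 15.44 × 42.9 = 662.38 kPa
0.5·γ·B·N_γ = 0.5 × 19.3 × 4.1 × 47.4 = 1875.4 kPa
q_ult = 662.38 + 1875.4 = 2537.8 kPa.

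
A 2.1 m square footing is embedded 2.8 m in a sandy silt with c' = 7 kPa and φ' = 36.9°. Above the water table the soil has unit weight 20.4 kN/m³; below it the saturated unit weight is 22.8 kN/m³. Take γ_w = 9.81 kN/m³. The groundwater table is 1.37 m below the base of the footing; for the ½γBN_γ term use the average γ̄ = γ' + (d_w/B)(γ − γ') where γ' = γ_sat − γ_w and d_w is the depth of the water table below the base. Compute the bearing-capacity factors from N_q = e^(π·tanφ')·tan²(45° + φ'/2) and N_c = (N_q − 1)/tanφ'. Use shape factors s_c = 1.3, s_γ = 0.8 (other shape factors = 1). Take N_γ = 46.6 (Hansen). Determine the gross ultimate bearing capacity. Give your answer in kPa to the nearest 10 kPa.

q_ult ≈ 3620 kPa

tan36.9° = 0.7508, so N_q = e^(π×0.7508)·tan²(63.45°) = 10.578 × 4.005 = 42.37.
N_c = (42.37 − 1)/tan36.9° = 55.1.
Overburden at base level: q = 20.4 × 2.8 = 57.12 kPa.
The water table is 1.37 m below the base (< B = 2.1 m), so the ½γBN_γ term uses γ̄ = γ' + (d_w/B)(γ − γ') = 12.99 + (1.37/2.1)(20.4 − 12.99) = 17.824 kN/m³.
Cohesion term c·N_c·s_c = 7 × 55.096 × 1.3 = 501.38 kPa; surcharge term q·N_q = 57.12 × 42.368 = 2420 kPa; self-weight term 0.5·γ·B·N_γ·s_γ = 0.5 × 17.824 × 2.1 × 46.6 × 0.8 = 697.71 kPa.
q_ult = 501.38 + 2420 + 697.71 = 3619.1 kPa.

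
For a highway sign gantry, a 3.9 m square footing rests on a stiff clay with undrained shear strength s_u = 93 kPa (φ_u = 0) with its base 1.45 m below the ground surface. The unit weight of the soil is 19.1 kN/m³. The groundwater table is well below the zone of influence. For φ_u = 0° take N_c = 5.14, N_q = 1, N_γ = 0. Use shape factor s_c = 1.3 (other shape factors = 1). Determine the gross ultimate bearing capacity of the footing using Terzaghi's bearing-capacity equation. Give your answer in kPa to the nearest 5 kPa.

q_ult ≈ 650 kPa

q = γ·D_f = 19.1 × 1.45 = 27.695 kPa.
c·N_c·s_c = 93 × 5.14 × 1.3 = 621.43 kPa
q·N_q = 27.695 × 1 = 27.695 kPa
q_ult = 621.43 + 27.695 = 649.12 kPa.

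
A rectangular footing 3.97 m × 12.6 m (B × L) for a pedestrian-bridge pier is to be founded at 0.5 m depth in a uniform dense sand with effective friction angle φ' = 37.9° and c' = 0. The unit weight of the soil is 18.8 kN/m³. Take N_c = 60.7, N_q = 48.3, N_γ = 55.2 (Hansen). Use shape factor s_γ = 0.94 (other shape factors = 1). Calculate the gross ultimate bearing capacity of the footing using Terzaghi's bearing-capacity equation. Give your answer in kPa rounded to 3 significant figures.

q = γ·D_f = 18.8 × 0.5 = 9.4 kPa.
q·N_q = 9.4 × 48.3 = 454.02 kPa
0.5·γ·B·N_γ·s_γ = 0.5 × 18.8 × 3.97 × 55.2 × 0.94 = 1936.4 kPa
q_ult = 454.02 + 1936.4 = 2390.4 kPa.

q_ult ≈ 2390 kPa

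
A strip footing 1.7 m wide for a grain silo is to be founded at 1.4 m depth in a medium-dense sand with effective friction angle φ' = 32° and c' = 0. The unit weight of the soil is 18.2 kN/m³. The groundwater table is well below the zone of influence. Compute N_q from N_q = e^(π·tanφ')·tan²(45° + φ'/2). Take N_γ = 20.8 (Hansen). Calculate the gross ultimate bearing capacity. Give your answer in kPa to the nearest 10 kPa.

q_ult ≈ 910 kPa

tan32° = 0.6249, so N_q = e^(π×0.6249)·tan²(61°) = 7.121 × 3.255 = 23.18.
q = γ·D_f = 18.2 × 1.4 = 25.48 kPa.
q·N_q = 25.48 × 23.177 = 590.54 kPa
0.5·γ·B·N_γ = 0.5 × 18.2 × 1.7 × 20.8 = 321.78 kPa
q_ult = 590.54 + 321.78 = 912.32 kPa.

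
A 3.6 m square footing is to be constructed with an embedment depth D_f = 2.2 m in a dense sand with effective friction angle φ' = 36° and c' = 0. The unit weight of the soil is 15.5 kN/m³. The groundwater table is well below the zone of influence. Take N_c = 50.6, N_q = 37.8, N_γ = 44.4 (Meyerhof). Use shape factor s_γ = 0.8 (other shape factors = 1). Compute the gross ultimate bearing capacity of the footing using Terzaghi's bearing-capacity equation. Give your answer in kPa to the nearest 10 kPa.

q = γ·D_f = 15.5 × 2.2 = 34.1 kPa.
q·N_q = 34.1 × 37.8 = 1289 kPa
0.5·γ·B·N_γ·s_γ = 0.5 × 15.5 × 3.6 × 44.4 × 0.8 = 991.01 kPa
q_ult = 1289 + 991.01 = 2280 kPa.

q_ult ≈ 2280 kPa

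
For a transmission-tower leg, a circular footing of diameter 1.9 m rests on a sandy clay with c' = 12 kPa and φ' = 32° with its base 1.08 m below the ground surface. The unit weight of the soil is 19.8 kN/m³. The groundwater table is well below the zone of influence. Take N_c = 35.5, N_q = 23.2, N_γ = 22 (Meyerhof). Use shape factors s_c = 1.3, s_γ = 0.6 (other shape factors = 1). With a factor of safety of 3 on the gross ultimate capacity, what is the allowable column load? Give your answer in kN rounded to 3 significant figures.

P_all ≈ 1230 kN

Effective surcharge at the founding depth q = γ·D_f = 19.8 × 1.08 = 21.384 kPa.
q_ult = c·N_c·s_c + q·N_q + 0.5·γ·B·N_γ·s_γ
     = 12 × 35.5 × 1.3 + 21.384 × 23.2 + 0.5 × 19.8 × 1.9 × 22 × 0.6
     = 553.8 + 496.11 + 248.29 = 1298.2 kPa.
Gross allowable pressure q_all = 1298.2 / 3 = 432.73 kPa.
Footing area = 2.8353 m², so allowable column load = 432.73 × 2.8353 = 1226.9 kN.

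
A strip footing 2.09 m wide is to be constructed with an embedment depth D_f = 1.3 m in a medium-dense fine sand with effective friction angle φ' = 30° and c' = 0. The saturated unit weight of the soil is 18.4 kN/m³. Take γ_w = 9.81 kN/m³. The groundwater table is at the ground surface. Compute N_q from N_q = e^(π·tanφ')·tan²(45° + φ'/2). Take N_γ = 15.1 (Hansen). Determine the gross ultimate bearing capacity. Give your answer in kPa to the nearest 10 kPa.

q_ult ≈ 340 kPa

tan30° = 0.5774, so N_q = e^(π×0.5774)·tan²(60°) = 6.134 × 3.0 = 18.4.
Water table at ground surface, so effective unit weight γ' = 18.4 − 9.81 = 8.59 kN/m³ is used throughout; overburden q = 8.59 × 1.3 = 11.167 kPa; the same γ' applies in the ½γBN_γ term.
Surcharge term q·N_q = 11.167 × 18.401 = 205.49 kPa; self-weight term 0.5·γ·B·N_γ = 0.5 × 8.59 × 2.09 × 15.1 = 135.55 kPa.
q_ult = 205.49 + 135.55 = 341.03 kPa.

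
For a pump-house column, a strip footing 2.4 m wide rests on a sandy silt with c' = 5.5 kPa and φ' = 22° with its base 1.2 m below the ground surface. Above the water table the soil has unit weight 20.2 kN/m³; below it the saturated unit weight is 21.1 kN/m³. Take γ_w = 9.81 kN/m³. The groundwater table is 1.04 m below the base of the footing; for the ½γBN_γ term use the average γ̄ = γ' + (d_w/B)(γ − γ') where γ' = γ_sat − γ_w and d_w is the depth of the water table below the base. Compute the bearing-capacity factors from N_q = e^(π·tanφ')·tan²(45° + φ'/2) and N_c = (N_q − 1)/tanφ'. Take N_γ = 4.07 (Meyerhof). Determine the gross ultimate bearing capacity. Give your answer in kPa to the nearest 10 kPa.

tan22° = 0.404, so N_q = e^(π×0.404)·tan²(56°) = 3.558 × 2.198 = 7.82.
N_c = (7.82 − 1)/tan22° = 16.88.
q = γ·D_f = 20.2 × 1.2 = 24.24 kPa.
γ' = 11.29 kN/m³; averaging over the depth B below the base, γ̄ = γ' + (d_w/B)(γ − γ') = 15.151 kN/m³.
c·N_c = 5.5 × 16.883 = 92.856 kPa
q·N_q = 24.24 × 7.8211 = 189.58 kPa
0.5·γ·B·N_γ = 0.5 × 15.151 × 2.4 × 4.07 = 73.997 kPa
q_ult = 92.856 + 189.58 + 73.997 = 356.44 kPa.

q_ult ≈ 360 kPa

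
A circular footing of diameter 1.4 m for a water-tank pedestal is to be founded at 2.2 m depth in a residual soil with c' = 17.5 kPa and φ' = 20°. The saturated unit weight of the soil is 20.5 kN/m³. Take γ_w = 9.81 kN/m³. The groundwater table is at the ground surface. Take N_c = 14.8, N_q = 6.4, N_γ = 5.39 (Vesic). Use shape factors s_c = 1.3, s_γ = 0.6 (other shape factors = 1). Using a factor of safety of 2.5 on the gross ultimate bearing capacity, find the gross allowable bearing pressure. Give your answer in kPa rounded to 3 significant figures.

q_all ≈ 205 kPa

γ' = 20.5 − 9.81 = 10.69 kN/m³ (submerged throughout). q = 10.69 × 2.2 = 23.518 kPa; the same γ' applies in the ½γBN_γ term.
c·N_c·s_c = 17.5 × 14.8 × 1.3 = 336.7 kPa
q·N_q = 23.518 × 6.4 = 150.52 kPa
0.5·γ·B·N_γ·s_γ = 0.5 × 10.69 × 1.4 × 5.39 × 0.6 = 24.2 kPa
q_ult = 336.7 + 150.52 + 24.2 = 511.42 kPa.
q_all = 511.42 / 2.5 = 204.57 kPa.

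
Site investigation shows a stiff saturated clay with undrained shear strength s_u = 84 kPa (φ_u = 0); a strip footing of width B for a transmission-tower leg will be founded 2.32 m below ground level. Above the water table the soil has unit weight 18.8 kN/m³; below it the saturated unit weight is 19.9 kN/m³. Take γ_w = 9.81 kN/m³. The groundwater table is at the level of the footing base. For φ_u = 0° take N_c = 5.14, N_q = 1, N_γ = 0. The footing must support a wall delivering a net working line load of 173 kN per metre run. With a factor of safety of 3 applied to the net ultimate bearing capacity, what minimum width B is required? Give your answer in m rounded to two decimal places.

B = 1.20 m

Effective surcharge at the founding depth q = γ·D_f = 18.8 × 2.32 = 43.616 kPa.
q_ult = c·N_c + q·N_q
     = 84 × 5.14 + 43.616 × 1
     = 431.76 + 43.616 = 475.38 kPa.
For φ = 0 the ½γBN_γ term vanishes, so q_ult is independent of B. q_net = 475.38 − 43.616 = 431.76 kPa; q_all(net) = 431.76/3 = 143.92 kPa.
Required width B = w / q_all(net) = 173 / 143.92 = 1.202 m.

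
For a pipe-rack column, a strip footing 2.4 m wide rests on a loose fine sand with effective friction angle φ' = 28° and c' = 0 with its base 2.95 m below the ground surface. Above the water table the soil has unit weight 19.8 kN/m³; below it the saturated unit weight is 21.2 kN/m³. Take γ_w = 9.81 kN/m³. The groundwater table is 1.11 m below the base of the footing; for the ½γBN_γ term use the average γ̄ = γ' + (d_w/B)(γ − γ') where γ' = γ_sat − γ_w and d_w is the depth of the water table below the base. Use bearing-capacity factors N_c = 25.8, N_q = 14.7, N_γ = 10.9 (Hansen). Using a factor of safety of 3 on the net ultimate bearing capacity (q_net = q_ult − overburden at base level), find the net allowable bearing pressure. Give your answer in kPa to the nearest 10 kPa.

q_all(net) ≈ 330 kPa

q = γ·D_f = 19.8 × 2.95 = 58.41 kPa.
γ' = 11.39 kN/m³; averaging over the depth B below the base, γ̄ = γ' + (d_w/B)(γ − γ') = 15.28 kN/m³.
q·N_q = 58.41 × 14.7 = 858.63 kPa
0.5·γ·B·N_γ = 0.5 × 15.28 × 2.4 × 10.9 = 199.86 kPa
q_ult = 858.63 + 199.86 = 1058.5 kPa.
q_net = 1058.5 − 58.41 = 1000.1 kPa.
q_all(net) = 1000.1 / 3 = 333.36 kPa.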